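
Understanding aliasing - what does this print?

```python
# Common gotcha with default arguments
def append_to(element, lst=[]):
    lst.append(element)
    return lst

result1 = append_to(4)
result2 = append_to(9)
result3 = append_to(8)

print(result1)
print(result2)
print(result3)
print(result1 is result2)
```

Key concept: mutable default argument gotcha.
Step by step:
`result1 = append_to(4)` → result1 = [4]
`result2 = append_to(9)` → result1 = [4, 9] (same object as result2); result2 = [4, 9] (same object as result1)
`result3 = append_to(8)` → result1 = [4, 9, 8] (same object as result2, result3); result2 = [4, 9, 8] (same object as result1, result3); result3 = [4, 9, 8] (same object as result1, result2)
`print(result1)` → prints [4, 9, 8]
`print(result2)` → prints [4, 9, 8]
`print(result3)` → prints [4, 9, 8]
`print(result1 is result2)` → prints True

Answer:
[4, 9, 8]
[4, 9, 8]
[4, 9, 8]
True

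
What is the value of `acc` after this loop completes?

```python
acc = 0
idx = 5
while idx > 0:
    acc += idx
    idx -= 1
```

Sum 5 down to 1
`acc` takes the values: 0 → 5 → 9 → 12 → 14 → 15

Answer: 15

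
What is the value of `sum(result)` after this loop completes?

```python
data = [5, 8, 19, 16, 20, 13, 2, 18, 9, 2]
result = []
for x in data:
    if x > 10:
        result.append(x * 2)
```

Sum of doubled values > 10
`result` takes the values: [] → [38] → [38, 32] → [38, 32, 40] → [38, 32, 40, 26] → [38, 32, 40, 26, 36]
So `sum(result)` = 172

Answer: 172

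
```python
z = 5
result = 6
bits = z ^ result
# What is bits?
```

Trace:
`z = 5` → z = 5
`result = 6` → result = 6
`bits = z ^ result` → bits = 3
So bits = 3

Answer: 3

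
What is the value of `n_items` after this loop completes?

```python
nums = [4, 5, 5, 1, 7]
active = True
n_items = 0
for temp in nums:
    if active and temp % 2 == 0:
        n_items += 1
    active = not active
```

Count even values at even positions
`n_items` takes the values: 0 → 1

Answer: 1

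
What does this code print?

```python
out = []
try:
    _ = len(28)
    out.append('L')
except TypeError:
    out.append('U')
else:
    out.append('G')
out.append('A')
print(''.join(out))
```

Execution trace: 'U' (except TypeError) → 'A' (after the try/except). Output: UA

Answer: UA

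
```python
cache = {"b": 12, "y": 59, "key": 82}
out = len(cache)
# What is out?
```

Trace:
`cache = {"b": 12, "y": 59, "key": 82}` → cache = {'b': 12, 'y': 59, 'key': 82}
`out = len(cache)` → out = 3
So out = 3

Answer: 3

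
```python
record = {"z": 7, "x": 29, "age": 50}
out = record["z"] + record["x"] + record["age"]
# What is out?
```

Trace:
`record = {"z": 7, "x": 29, "age": 50}` → record = {'z': 7, 'x': 29, 'age': 50}
`out = record["z"] + record["x"] + record["age"]` → out = 86
So out = 86

Answer: 86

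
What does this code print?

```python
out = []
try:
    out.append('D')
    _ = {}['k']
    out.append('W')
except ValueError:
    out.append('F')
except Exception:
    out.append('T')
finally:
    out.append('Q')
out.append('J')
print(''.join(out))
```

Execution trace: 'D' (try body) → 'T' (except Exception) → 'Q' (finally) → 'J' (after the try/except). Output: DTQJ

Answer: DTQJ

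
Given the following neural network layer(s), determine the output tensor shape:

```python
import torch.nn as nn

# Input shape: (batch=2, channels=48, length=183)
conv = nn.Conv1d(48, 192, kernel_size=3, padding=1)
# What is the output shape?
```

Input: (2, 48, 183) -> Output: (2, 192, 183)

Answer: (2, 192, 183)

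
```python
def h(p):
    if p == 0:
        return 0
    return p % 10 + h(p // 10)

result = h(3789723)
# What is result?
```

Sum of digits of 3789723: 3 + 2 + 7 + 9 + 8 + 7 + 3 = 39

Answer: 39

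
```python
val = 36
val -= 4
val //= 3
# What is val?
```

Trace:
`val = 36` → val = 36
`val -= 4` → val = 32
`val //= 3` → val = 10
So val = 10

Answer: 10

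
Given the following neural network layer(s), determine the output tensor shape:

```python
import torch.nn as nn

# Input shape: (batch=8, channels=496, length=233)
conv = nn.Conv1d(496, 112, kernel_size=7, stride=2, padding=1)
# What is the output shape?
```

Input: (8, 496, 233) -> Output: (8, 112, 115)

Answer: (8, 112, 115)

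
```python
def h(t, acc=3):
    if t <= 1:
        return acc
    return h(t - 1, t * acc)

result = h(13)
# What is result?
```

Accumulator trace (n, acc): (13, 3) -> (12, 39) -> (11, 468) -> (10, 5148) -> (9, 51480) -> (8, 463320) -> (7, 3706560) -> (6, 25945920) -> (5, 155675520) -> (4, 778377600) -> (3, 3113510400) -> (2, 9340531200) -> (1, 18681062400) -> return 18681062400

Answer: 18681062400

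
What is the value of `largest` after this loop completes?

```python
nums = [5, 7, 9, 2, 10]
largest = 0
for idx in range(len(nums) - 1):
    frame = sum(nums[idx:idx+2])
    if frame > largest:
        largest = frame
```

Max sum of 2-element window in [5, 7, 9, 2, 10]
`largest` takes the values: 0 → 12 → 16

Answer: 16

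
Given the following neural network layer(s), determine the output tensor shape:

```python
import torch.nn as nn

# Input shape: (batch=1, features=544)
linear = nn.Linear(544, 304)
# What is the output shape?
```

Input: (1, 544) -> Output: (1, 304)

Answer: (1, 304)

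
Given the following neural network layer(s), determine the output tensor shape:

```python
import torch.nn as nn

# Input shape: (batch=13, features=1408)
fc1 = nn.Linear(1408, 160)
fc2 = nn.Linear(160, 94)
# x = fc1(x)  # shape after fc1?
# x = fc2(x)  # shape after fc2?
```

Input: (13, 1408) -> after fc1: (13, 160) -> Output: (13, 94)

Answer: (13, 94)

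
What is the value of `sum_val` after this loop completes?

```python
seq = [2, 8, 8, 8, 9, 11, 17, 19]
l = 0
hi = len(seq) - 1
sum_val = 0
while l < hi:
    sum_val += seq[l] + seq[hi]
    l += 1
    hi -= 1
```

Sum of pairs from ends
`sum_val` takes the values: 0 → 21 → 46 → 65 → 82

Answer: 82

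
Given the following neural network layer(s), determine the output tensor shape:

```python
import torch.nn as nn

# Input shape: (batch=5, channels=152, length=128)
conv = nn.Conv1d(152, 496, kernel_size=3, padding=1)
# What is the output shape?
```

Input: (5, 152, 128) -> Output: (5, 496, 128)

Answer: (5, 496, 128)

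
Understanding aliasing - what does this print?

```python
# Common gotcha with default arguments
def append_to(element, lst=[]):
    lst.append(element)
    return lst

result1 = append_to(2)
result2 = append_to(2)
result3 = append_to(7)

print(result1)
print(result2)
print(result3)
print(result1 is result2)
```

Key concept: mutable default argument gotcha.
Step by step:
`result1 = append_to(2)` → result1 = [2]
`result2 = append_to(2)` → result1 = [2, 2] (same object as result2); result2 = [2, 2] (same object as result1)
`result3 = append_to(7)` → result1 = [2, 2, 7] (same object as result2, result3); result2 = [2, 2, 7] (same object as result1, result3); result3 = [2, 2, 7] (same object as result1, result2)
`print(result1)` → prints [2, 2, 7]
`print(result2)` → prints [2, 2, 7]
`print(result3)` → prints [2, 2, 7]
`print(result1 is result2)` → prints True

Answer:
[2, 2, 7]
[2, 2, 7]
[2, 2, 7]
True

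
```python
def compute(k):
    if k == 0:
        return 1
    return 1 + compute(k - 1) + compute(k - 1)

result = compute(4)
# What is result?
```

compute(k) = 1 + 2·compute(k-1), compute(0)=1. Closed form: (1+1)·2^4 - 1 = 31.

Answer: 31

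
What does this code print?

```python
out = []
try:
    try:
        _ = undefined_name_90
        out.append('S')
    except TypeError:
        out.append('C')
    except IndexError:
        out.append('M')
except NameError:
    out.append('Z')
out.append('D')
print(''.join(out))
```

Execution trace: 'Z' (outer except NameError) → 'D' (after the try/except). Output: ZD

Answer: ZD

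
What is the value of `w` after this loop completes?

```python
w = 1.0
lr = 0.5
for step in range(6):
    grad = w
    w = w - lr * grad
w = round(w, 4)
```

Gradient descent: w = 1.0 * (1 - 0.5)^6
`w` takes the values: 1.0 → 0.5 → 0.25 → 0.125 → 0.0625 → 0.03125 → 0.015625 → 0.0156

Answer: 0.0156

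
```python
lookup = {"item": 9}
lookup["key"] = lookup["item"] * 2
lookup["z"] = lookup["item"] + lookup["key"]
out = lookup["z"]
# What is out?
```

Trace:
`lookup = {"item": 9}` → lookup = {'item': 9}
`lookup["key"] = lookup["item"] * 2` → lookup = {'item': 9, 'key': 18}
`lookup["z"] = lookup["item"] + lookup["key"]` → lookup = {'item': 9, 'key': 18, 'z': 27}
`out = lookup["z"]` → out = 27
So out = 27

Answer: 27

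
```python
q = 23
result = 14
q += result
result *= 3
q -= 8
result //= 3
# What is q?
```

Trace:
`q = 23` → q = 23
`result = 14` → result = 14
`q += result` → q = 37
`result *= 3` → result = 42
`q -= 8` → q = 29
`result //= 3` → result = 14
So q = 29

Answer: 29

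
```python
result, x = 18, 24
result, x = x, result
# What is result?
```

Trace:
`result, x = 18, 24` → result = 18; x = 24
`result, x = x, result` → result = 24; x = 18
So result = 24

Answer: 24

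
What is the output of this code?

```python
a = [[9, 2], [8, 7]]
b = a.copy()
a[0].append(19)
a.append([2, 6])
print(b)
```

Key concept: shallow copy with nested lists.
Step by step:
`a = [[9, 2], [8, 7]]` → a = [[9, 2], [8, 7]]
`b = a.copy()` → b = [[9, 2], [8, 7]]
`a[0].append(19)` → a = [[9, 2, 19], [8, 7]]; b = [[9, 2, 19], [8, 7]]
`a.append([2, 6])` → a = [[9, 2, 19], [8, 7], [2, 6]]
`print(b)` → prints [[9, 2, 19], [8, 7]]

Answer: [[9, 2, 19], [8, 7]]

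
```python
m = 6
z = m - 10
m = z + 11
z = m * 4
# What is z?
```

Trace:
`m = 6` → m = 6
`z = m - 10` → z = -4
`m = z + 11` → m = 7
`z = m * 4` → z = 28
So z = 28

Answer: 28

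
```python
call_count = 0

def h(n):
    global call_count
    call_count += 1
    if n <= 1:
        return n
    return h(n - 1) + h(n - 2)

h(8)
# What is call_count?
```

Calls(n) = 1 + Calls(n-1) + Calls(n-2); Calls(0)=Calls(1)=1. For n=8 this gives 67.

Answer: 67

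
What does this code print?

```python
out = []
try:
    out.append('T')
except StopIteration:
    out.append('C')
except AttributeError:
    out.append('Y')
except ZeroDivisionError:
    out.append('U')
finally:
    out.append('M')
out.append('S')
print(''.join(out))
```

Execution trace: 'T' (try body, no exception) → 'M' (finally) → 'S' (after the try/except). Output: TMS

Answer: TMS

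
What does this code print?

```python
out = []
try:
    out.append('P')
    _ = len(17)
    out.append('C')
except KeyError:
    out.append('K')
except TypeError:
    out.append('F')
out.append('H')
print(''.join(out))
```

Execution trace: 'P' (try body) → 'F' (except TypeError) → 'H' (after the try/except). Output: PFH

Answer: PFH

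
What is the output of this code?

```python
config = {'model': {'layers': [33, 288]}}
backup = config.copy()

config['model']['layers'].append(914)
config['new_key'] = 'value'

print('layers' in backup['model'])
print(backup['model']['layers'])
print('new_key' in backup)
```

Key concept: shallow copy gotcha with nested dict.
Step by step:
`config = {'model': {'layers': [33, 288]}}` → config = {'model': {'layers': [33, 288]}}
`backup = config.copy()` → backup = {'model': {'layers': [33, 288]}}
`config['model']['layers'].append(914)` → config = {'model': {'layers': [33, 288, 914]}}; backup = {'model': {'layers': [33, 288, 914]}}
`config['new_key'] = 'value'` → config = {'model': {'layers': [33, 288, 914]}, 'new_key': 'value'}
`print('layers' in backup['model'])` → prints True
`print(backup['model']['layers'])` → prints [33, 288, 914]
`print('new_key' in backup)` → prints False

Answer:
True
[33, 288, 914]
False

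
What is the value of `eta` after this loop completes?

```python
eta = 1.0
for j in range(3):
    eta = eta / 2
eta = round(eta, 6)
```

Halving LR 3 times: 1 / 2^3
`eta` takes the values: 1.0 → 0.5 → 0.25 → 0.125

Answer: 0.125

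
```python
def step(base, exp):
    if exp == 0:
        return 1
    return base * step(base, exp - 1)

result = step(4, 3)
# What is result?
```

step(4, 3) = 4 * 4 * 4 = 64

Answer: 64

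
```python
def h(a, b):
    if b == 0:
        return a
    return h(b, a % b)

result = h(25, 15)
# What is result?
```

h(25, 15) -> h(15, 10) -> h(10, 5) -> h(5, 0) -> 5

Answer: 5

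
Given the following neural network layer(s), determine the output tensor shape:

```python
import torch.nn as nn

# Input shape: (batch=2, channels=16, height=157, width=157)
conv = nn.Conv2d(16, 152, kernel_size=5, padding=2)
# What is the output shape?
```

Input: (2, 16, 157, 157) -> Output: (2, 152, 157, 157)

Answer: (2, 152, 157, 157)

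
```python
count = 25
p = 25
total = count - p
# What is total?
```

Trace:
`count = 25` → count = 25
`p = 25` → p = 25
`total = count - p` → total = 0
So total = 0

Answer: 0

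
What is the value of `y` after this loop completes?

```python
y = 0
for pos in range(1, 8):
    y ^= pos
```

XOR of 1 to 7
`y` takes the values: 0 → 1 → 3 → 0 → 4 → 1 → 7 → 0

Answer: 0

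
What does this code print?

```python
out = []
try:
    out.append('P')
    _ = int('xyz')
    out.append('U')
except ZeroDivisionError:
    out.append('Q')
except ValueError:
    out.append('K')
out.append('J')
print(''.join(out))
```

Execution trace: 'P' (try body) → 'K' (except ValueError) → 'J' (after the try/except). Output: PKJ

Answer: PKJ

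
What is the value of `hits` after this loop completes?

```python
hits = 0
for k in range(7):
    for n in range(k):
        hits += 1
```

Triangle number: 0+1+2+...+6
`hits` takes the values: 0 → 1 → 2 → 3 → 4 → 5 → 6 → 7 → 8 → 9 → 10 → 11 → 12 → 13 → 14 → 15 → 16 → 17 → 18 → 19 → 20 → 21

Answer: 21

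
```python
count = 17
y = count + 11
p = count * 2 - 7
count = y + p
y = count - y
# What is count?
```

Trace:
`count = 17` → count = 17
`y = count + 11` → y = 28
`p = count * 2 - 7` → p = 27
`count = y + p` → count = 55
`y = count - y` → y = 27
So count = 55

Answer: 55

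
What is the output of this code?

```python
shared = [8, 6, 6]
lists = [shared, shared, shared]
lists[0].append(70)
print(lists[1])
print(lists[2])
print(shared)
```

Key concept: list of same reference.
Step by step:
`shared = [8, 6, 6]` → shared = [8, 6, 6]
`lists = [shared, shared, shared]` → lists = [[8, 6, 6], [8, 6, 6], [8, 6, 6]]
`lists[0].append(70)` → shared = [8, 6, 6, 70]; lists = [[8, 6, 6, 70], [8, 6, 6, 70], [8, 6, 6, 70]]
`print(lists[1])` → prints [8, 6, 6, 70]
`print(lists[2])` → prints [8, 6, 6, 70]
`print(shared)` → prints [8, 6, 6, 70]

Answer:
[8, 6, 6, 70]
[8, 6, 6, 70]
[8, 6, 6, 70]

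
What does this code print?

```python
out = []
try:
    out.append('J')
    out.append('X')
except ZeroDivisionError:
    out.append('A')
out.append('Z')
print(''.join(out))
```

Execution trace: 'J' (try body) → 'X' (try body, no exception) → 'Z' (after the try/except). Output: JXZ

Answer: JXZ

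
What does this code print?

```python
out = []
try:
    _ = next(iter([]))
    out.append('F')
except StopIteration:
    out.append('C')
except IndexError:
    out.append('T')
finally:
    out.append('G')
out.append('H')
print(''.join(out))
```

Execution trace: 'C' (except StopIteration) → 'G' (finally) → 'H' (after the try/except). Output: CGH

Answer: CGH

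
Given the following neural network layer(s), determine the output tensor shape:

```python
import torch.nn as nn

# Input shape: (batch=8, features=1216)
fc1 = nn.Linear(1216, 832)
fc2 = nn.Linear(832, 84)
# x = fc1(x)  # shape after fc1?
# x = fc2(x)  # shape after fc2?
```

Input: (8, 1216) -> after fc1: (8, 832) -> Output: (8, 84)

Answer: (8, 84)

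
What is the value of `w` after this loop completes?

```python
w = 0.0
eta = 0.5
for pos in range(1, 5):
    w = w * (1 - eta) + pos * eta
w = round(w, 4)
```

Moving average with lr=0.5
`w` takes the values: 0.0 → 0.5 → 1.25 → 2.125 → 3.0625

Answer: 3.0625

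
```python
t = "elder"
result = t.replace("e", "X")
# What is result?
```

Trace:
`t = "elder"` → t = 'elder'
`result = t.replace("e", "X")` → result = 'XldXr'
So result = 'XldXr'

Answer: 'XldXr'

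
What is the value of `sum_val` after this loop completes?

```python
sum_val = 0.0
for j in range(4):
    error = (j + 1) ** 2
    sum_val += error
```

Sum of squared losses 1² + 2² + ... + 4²
`sum_val` takes the values: 0.0 → 1.0 → 5.0 → 14.0 → 30.0

Answer: 30.0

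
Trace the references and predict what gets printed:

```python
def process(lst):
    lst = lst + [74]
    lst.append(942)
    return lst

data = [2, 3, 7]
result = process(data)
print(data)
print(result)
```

Key concept: rebinding parameter vs mutation.
Step by step:
`data = [2, 3, 7]` → data = [2, 3, 7]
`result = process(data)` → result = [2, 3, 7, 74, 942]
`print(data)` → prints [2, 3, 7]
`print(result)` → prints [2, 3, 7, 74, 942]

Answer:
[2, 3, 7]
[2, 3, 7, 74, 942]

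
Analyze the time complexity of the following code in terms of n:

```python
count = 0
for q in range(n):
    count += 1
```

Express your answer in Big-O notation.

Each loop level contributes: n. Multiplying the contributions gives O(n).

Answer: O(n)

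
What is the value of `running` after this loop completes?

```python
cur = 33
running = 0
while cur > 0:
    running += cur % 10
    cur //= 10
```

Sum digits of 33
`running` takes the values: 0 → 3 → 6

Answer: 6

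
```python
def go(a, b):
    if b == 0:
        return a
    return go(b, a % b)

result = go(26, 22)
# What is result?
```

go(26, 22) -> go(22, 4) -> go(4, 2) -> go(2, 0) -> 2

Answer: 2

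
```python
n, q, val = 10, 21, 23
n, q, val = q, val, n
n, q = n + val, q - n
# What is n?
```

Trace:
`n, q, val = 10, 21, 23` → n = 10; q = 21; val = 23
`n, q, val = q, val, n` → n = 21; q = 23; val = 10
`n, q = n + val, q - n` → n = 31; q = 2
So n = 31

Answer: 31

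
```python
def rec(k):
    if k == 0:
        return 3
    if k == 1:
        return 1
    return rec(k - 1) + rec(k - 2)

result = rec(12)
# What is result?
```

Build up from base cases: rec(0)=3, rec(1)=1, rec(2)=4, rec(3)=5, rec(4)=9, rec(5)=14, rec(6)=23, ..., rec(12)=411

Answer: 411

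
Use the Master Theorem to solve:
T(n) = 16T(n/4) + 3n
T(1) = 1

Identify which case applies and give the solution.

a=16, b=4, f(n)=3n. log_4(16) = 2. Since c=1 < 2, Case 1 applies: T(n) = Θ(n^log_b(a)) = O(n^2).

Answer: O(n^2) - Case 1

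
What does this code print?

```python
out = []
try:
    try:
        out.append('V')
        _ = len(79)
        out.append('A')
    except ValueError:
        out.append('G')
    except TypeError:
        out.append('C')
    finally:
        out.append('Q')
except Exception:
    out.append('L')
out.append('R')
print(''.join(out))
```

Execution trace: 'V' (inner try body) → 'C' (inner except TypeError) → 'Q' (inner finally) → 'R' (after the try/except). Output: VCQR

Answer: VCQR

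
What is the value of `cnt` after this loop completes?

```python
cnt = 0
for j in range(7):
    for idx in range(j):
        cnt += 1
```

Triangle number: 0+1+2+...+6
`cnt` takes the values: 0 → 1 → 2 → 3 → 4 → 5 → 6 → 7 → 8 → 9 → 10 → 11 → 12 → 13 → 14 → 15 → 16 → 17 → 18 → 19 → 20 → 21

Answer: 21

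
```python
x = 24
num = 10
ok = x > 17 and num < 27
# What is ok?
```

Trace:
`x = 24` → x = 24
`num = 10` → num = 10
`ok = x > 17 and num < 27` → ok = True
So ok = True

Answer: True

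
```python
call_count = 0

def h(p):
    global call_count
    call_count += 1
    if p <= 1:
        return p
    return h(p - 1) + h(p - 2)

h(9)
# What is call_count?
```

Calls(p) = 1 + Calls(p-1) + Calls(p-2); Calls(0)=Calls(1)=1. For p=9 this gives 109.

Answer: 109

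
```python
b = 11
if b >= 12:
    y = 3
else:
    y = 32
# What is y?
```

Trace:
`b = 11` → b = 11
`if b >= 12: ...` → b >= 12 is False, take else branch → y = 32
So y = 32

Answer: 32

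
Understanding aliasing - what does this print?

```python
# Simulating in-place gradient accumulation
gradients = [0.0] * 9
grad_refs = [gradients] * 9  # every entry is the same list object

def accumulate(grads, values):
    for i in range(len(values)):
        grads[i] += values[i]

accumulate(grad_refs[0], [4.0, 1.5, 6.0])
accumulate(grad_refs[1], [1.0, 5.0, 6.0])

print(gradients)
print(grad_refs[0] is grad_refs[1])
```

Key concept: gradient accumulation aliasing.
Step by step:
`gradients = [0.0] * 9` → gradients = [0.0, 0.0, 0.0, 0.0, 0.0, 0.0, 0.0, 0.0, 0.0]
`grad_refs = [gradients] * 9` → grad_refs = [[0.0, 0.0, 0.0, 0.0, 0.0, 0.0, 0.0, 0.0, 0.0], [0.0, 0.0, 0.0, 0.0, 0.0, 0.0, 0.0, 0.0, 0.0], [0.0, 0.0, 0.0, 0.0, 0.0, 0.0, 0.0, 0.0, 0.0], [0.0, 0.0, 0.0, 0.0, 0.0, 0.0, 0.0, 0.0, 0.0], [0.0, 0.0, 0.0, 0.0, 0.0, 0.0, 0.0, 0.0, 0.0], [0.0, 0.0, 0.0, 0.0, 0.0, 0.0, 0.0, 0.0, 0.0], [0.0, 0.0, 0.0, 0.0, 0.0, 0.0, 0.0, 0.0, 0.0], [0.0, 0.0, 0.0, 0.0, 0.0, 0.0, 0.0, 0.0, 0.0], [0.0, 0.0, 0.0, 0.0, 0.0, 0.0, 0.0, 0.0, 0.0]]
`accumulate(grad_refs[0], [4.0, 1.5, 6.0])` → gradients = [4.0, 1.5, 6.0, 0.0, 0.0, 0.0, 0.0, 0.0, 0.0]; grad_refs = [[4.0, 1.5, 6.0, 0.0, 0.0, 0.0, 0.0, 0.0, 0.0], [4.0, 1.5, 6.0, 0.0, 0.0, 0.0, 0.0, 0.0, 0.0], [4.0, 1.5, 6.0, 0.0, 0.0, 0.0, 0.0, 0.0, 0.0], [4.0, 1.5, 6.0, 0.0, 0.0, 0.0, 0.0, 0.0, 0.0], [4.0, 1.5, 6.0, 0.0, 0.0, 0.0, 0.0, 0.0, 0.0], [4.0, 1.5, 6.0, 0.0, 0.0, 0.0, 0.0, 0.0, 0.0], [4.0, 1.5, 6.0, 0.0, 0.0, 0.0, 0.0, 0.0, 0.0], [4.0, 1.5, 6.0, 0.0, 0.0, 0.0, 0.0, 0.0, 0.0], [4.0, 1.5, 6.0, 0.0, 0.0, 0.0, 0.0, 0.0, 0.0]]
`accumulate(grad_refs[1], [1.0, 5.0, 6.0])` → gradients = [5.0, 6.5, 12.0, 0.0, 0.0, 0.0, 0.0, 0.0, 0.0]; grad_refs = [[5.0, 6.5, 12.0, 0.0, 0.0, 0.0, 0.0, 0.0, 0.0], [5.0, 6.5, 12.0, 0.0, 0.0, 0.0, 0.0, 0.0, 0.0], [5.0, 6.5, 12.0, 0.0, 0.0, 0.0, 0.0, 0.0, 0.0], [5.0, 6.5, 12.0, 0.0, 0.0, 0.0, 0.0, 0.0, 0.0], [5.0, 6.5, 12.0, 0.0, 0.0, 0.0, 0.0, 0.0, 0.0], [5.0, 6.5, 12.0, 0.0, 0.0, 0.0, 0.0, 0.0, 0.0], [5.0, 6.5, 12.0, 0.0, 0.0, 0.0, 0.0, 0.0, 0.0], [5.0, 6.5, 12.0, 0.0, 0.0, 0.0, 0.0, 0.0, 0.0], [5.0, 6.5, 12.0, 0.0, 0.0, 0.0, 0.0, 0.0, 0.0]]
`print(gradients)` → prints [5.0, 6.5, 12.0, 0.0, 0.0, 0.0, 0.0, 0.0, 0.0]
`print(grad_refs[0] is grad_refs[1])` → prints True

Answer:
[5.0, 6.5, 12.0, 0.0, 0.0, 0.0, 0.0, 0.0, 0.0]
True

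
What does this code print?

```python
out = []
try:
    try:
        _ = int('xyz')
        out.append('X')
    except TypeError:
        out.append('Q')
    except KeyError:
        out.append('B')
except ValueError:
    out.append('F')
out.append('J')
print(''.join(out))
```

Execution trace: 'F' (outer except ValueError) → 'J' (after the try/except). Output: FJ

Answer: FJ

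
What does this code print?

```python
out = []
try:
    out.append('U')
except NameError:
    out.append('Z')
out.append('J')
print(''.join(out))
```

Execution trace: 'U' (try body, no exception) → 'J' (after the try/except). Output: UJ

Answer: UJ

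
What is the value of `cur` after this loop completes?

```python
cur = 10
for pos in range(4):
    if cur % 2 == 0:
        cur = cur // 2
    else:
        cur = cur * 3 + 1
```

Collatz-style transformation from 10
`cur` takes the values: 10 → 5 → 16 → 8 → 4

Answer: 4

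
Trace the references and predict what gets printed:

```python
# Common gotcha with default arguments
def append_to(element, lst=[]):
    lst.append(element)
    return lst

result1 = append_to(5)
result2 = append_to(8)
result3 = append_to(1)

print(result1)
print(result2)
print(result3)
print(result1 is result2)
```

Key concept: mutable default argument gotcha.
Step by step:
`result1 = append_to(5)` → result1 = [5]
`result2 = append_to(8)` → result1 = [5, 8] (same object as result2); result2 = [5, 8] (same object as result1)
`result3 = append_to(1)` → result1 = [5, 8, 1] (same object as result2, result3); result2 = [5, 8, 1] (same object as result1, result3); result3 = [5, 8, 1] (same object as result1, result2)
`print(result1)` → prints [5, 8, 1]
`print(result2)` → prints [5, 8, 1]
`print(result3)` → prints [5, 8, 1]
`print(result1 is result2)` → prints True

Answer:
[5, 8, 1]
[5, 8, 1]
[5, 8, 1]
True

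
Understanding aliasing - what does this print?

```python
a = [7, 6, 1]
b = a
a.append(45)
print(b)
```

Key concept: basic list aliasing.
Step by step:
`a = [7, 6, 1]` → a = [7, 6, 1]
`b = a` → b = [7, 6, 1] (same object as a)
`a.append(45)` → a = [7, 6, 1, 45] (same object as b); b = [7, 6, 1, 45] (same object as a)
`print(b)` → prints [7, 6, 1, 45]

Answer: [7, 6, 1, 45]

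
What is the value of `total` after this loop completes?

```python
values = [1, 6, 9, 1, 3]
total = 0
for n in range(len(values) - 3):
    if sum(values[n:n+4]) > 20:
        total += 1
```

Count windows with sum > 20
`total` takes the values: 0

Answer: 0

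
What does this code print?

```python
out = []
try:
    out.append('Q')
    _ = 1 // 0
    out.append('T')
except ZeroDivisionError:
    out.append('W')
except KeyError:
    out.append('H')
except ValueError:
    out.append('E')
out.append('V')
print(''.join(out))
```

Execution trace: 'Q' (try body) → 'W' (except ZeroDivisionError) → 'V' (after the try/except). Output: QWV

Answer: QWV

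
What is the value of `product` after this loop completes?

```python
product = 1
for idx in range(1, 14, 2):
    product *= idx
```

Product of 1, 3, 5, ... up to 13
`product` takes the values: 1 → 3 → 15 → 105 → 945 → 10395 → 135135

Answer: 135135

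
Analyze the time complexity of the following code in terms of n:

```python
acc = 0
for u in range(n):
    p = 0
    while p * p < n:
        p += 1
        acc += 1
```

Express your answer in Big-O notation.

Each loop level contributes: n × √n. Multiplying the contributions gives O(n√n).

Answer: O(n√n)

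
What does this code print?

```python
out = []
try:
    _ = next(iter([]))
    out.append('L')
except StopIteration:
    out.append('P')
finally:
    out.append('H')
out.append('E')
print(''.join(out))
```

Execution trace: 'P' (except StopIteration) → 'H' (finally) → 'E' (after the try/except). Output: PHE

Answer: PHE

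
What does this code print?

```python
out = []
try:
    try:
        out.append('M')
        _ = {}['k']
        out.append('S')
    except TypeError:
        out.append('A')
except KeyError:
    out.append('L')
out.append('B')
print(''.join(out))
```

Execution trace: 'M' (try body) → 'L' (outer except KeyError) → 'B' (after the try/except). Output: MLB

Answer: MLB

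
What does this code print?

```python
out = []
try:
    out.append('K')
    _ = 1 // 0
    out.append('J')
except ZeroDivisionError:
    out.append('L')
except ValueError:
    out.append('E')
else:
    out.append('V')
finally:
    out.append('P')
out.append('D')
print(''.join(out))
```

Execution trace: 'K' (try body) → 'L' (except ZeroDivisionError) → 'P' (finally) → 'D' (after the try/except). Output: KLPD

Answer: KLPD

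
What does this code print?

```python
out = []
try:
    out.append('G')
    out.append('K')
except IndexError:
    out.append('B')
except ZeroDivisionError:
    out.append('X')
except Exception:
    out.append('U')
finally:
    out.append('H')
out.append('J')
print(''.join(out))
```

Execution trace: 'G' (try body) → 'K' (try body, no exception) → 'H' (finally) → 'J' (after the try/except). Output: GKHJ

Answer: GKHJ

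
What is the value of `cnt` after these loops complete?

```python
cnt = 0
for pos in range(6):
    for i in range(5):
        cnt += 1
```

6 * 5 = 30
`cnt` takes the values: 0 → 1 → 2 → 3 → 4 → 5 → 6 → 7 → 8 → 9 → 10 → 11 → 12 → 13 → 14 → 15 → 16 → 17 → 18 → 19 → 20 → 21 → 22 → 23 → 24 → 25 → 26 → 27 → 28 → 29 → 30

Answer: 30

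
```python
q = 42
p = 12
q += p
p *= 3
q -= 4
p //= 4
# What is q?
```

Trace:
`q = 42` → q = 42
`p = 12` → p = 12
`q += p` → q = 54
`p *= 3` → p = 36
`q -= 4` → q = 50
`p //= 4` → p = 9
So q = 50

Answer: 50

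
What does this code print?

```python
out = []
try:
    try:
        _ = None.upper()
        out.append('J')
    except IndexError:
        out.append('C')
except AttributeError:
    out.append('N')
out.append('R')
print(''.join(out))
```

Execution trace: 'N' (outer except AttributeError) → 'R' (after the try/except). Output: NR

Answer: NR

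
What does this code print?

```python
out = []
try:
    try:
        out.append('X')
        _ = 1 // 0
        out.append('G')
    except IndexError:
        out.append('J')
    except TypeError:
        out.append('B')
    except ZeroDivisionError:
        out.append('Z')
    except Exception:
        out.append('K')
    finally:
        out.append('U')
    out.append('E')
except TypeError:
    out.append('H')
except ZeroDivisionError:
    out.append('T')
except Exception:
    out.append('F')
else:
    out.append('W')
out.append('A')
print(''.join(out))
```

Execution trace: 'X' (inner try body) → 'Z' (inner except ZeroDivisionError) → 'U' (inner finally) → 'E' (try body, no exception) → 'W' (else) → 'A' (after the try/except). Output: XZUEWA

Answer: XZUEWA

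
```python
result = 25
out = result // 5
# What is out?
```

Trace:
`result = 25` → result = 25
`out = result // 5` → out = 5
So out = 5

Answer: 5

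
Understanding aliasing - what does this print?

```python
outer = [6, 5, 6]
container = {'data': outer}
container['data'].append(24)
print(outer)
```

Key concept: dict holds reference to list.
Step by step:
`outer = [6, 5, 6]` → outer = [6, 5, 6]
`container = {'data': outer}` → container = {'data': [6, 5, 6]}
`container['data'].append(24)` → outer = [6, 5, 6, 24]; container = {'data': [6, 5, 6, 24]}
`print(outer)` → prints [6, 5, 6, 24]

Answer: [6, 5, 6, 24]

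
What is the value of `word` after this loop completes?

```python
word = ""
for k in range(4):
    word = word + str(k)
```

Concatenate digits 0 to 3
`word` takes the values: "" → "0" → "01" → "012" → "0123"

Answer: "0123"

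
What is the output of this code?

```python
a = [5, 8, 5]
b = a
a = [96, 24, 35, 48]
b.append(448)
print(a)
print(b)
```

Key concept: rebinding vs mutation: a is rebound to a new list, b still points at the original.
Step by step:
`a = [5, 8, 5]` → a = [5, 8, 5]
`b = a` → b = [5, 8, 5] (same object as a)
`a = [96, 24, 35, 48]` → a = [96, 24, 35, 48]
`b.append(448)` → b = [5, 8, 5, 448]
`print(a)` → prints [96, 24, 35, 48]
`print(b)` → prints [5, 8, 5, 448]

Answer:
[96, 24, 35, 48]
[5, 8, 5, 448]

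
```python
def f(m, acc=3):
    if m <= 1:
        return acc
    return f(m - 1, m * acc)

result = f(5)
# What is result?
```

Accumulator trace (n, acc): (5, 3) -> (4, 15) -> (3, 60) -> (2, 180) -> (1, 360) -> return 360

Answer: 360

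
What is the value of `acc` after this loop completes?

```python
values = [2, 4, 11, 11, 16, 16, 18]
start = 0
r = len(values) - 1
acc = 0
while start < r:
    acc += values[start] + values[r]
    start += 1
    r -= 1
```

Sum of pairs from ends
`acc` takes the values: 0 → 20 → 40 → 67

Answer: 67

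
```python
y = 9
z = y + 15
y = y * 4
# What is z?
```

Trace:
`y = 9` → y = 9
`z = y + 15` → z = 24
`y = y * 4` → y = 36
So z = 24

Answer: 24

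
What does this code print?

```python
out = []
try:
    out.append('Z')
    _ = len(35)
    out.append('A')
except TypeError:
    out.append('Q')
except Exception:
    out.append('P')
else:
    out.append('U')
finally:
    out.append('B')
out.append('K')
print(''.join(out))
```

Execution trace: 'Z' (try body) → 'Q' (except TypeError) → 'B' (finally) → 'K' (after the try/except). Output: ZQBK

Answer: ZQBK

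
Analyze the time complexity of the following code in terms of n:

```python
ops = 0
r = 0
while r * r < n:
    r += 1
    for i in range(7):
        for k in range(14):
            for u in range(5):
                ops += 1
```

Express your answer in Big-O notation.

Each loop level contributes: √n × 1 × 1 × 1. Multiplying the contributions gives O(√n).

Answer: O(√n)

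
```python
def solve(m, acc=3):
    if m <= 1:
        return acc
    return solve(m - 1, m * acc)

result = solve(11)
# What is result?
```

Accumulator trace (n, acc): (11, 3) -> (10, 33) -> (9, 330) -> (8, 2970) -> (7, 23760) -> (6, 166320) -> (5, 997920) -> (4, 4989600) -> (3, 19958400) -> (2, 59875200) -> (1, 119750400) -> return 119750400

Answer: 119750400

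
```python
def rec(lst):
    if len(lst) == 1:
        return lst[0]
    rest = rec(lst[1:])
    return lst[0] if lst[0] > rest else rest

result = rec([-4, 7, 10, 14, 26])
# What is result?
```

Recursive max over [-4, 7, 10, 14, 26] = 26

Answer: 26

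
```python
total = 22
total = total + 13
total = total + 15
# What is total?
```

Trace:
`total = 22` → total = 22
`total = total + 13` → total = 35
`total = total + 15` → total = 50
So total = 50

Answer: 50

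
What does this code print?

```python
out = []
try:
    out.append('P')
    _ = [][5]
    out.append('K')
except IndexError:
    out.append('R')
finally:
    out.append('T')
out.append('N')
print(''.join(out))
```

Execution trace: 'P' (try body) → 'R' (except IndexError) → 'T' (finally) → 'N' (after the try/except). Output: PRTN

Answer: PRTN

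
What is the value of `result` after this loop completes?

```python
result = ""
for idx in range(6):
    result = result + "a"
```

Repeat 'a' 6 times
`result` takes the values: "" → "a" → "aa" → "aaa" → "aaaa" → "aaaaa" → "aaaaaa"

Answer: "aaaaaa"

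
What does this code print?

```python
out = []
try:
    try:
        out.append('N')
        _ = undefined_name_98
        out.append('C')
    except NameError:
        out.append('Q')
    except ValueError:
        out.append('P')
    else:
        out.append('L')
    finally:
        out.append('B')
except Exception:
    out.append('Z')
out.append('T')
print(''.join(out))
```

Execution trace: 'N' (inner try body) → 'Q' (inner except NameError) → 'B' (inner finally) → 'T' (after the try/except). Output: NQBT

Answer: NQBT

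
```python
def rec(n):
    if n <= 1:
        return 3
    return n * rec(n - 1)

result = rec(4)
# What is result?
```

rec(4) = 4 * 3 * 2 * 3 = 72

Answer: 72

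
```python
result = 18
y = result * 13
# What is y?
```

Trace:
`result = 18` → result = 18
`y = result * 13` → y = 234
So y = 234

Answer: 234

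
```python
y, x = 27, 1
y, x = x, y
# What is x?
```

Trace:
`y, x = 27, 1` → y = 27; x = 1
`y, x = x, y` → y = 1; x = 27
So x = 27

Answer: 27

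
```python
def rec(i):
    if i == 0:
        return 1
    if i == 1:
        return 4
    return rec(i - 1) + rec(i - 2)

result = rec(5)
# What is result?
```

Build up from base cases: rec(0)=1, rec(1)=4, rec(2)=5, rec(3)=9, rec(4)=14, rec(5)=23

Answer: 23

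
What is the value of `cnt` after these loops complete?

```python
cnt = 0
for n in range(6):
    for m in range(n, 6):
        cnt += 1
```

Upper triangle: 6 + 5 + ... + 1
`cnt` takes the values: 0 → 1 → 2 → 3 → 4 → 5 → 6 → 7 → 8 → 9 → 10 → 11 → 12 → 13 → 14 → 15 → 16 → 17 → 18 → 19 → 20 → 21

Answer: 21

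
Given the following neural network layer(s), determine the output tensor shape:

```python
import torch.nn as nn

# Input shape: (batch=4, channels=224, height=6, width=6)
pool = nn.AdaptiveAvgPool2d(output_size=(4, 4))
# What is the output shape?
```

Input: (4, 224, 6, 6) -> Output: (4, 224, 4, 4)

Answer: (4, 224, 4, 4)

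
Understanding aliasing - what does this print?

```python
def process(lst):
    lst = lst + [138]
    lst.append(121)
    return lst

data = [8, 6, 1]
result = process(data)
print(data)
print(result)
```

Key concept: rebinding parameter vs mutation.
Step by step:
`data = [8, 6, 1]` → data = [8, 6, 1]
`result = process(data)` → result = [8, 6, 1, 138, 121]
`print(data)` → prints [8, 6, 1]
`print(result)` → prints [8, 6, 1, 138, 121]

Answer:
[8, 6, 1]
[8, 6, 1, 138, 121]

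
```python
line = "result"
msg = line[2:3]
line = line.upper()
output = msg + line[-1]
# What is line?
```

Trace:
`line = "result"` → line = 'result'
`msg = line[2:3]` → msg = 's'
`line = line.upper()` → line = 'RESULT'
`output = msg + line[-1]` → output = 'sT'
So line = 'RESULT'

Answer: 'RESULT'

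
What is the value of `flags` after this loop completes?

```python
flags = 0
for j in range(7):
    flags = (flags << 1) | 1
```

Build 7 consecutive 1-bits: 0b1111111
`flags` takes the values: 0 → 1 → 3 → 7 → 15 → 31 → 63 → 127

Answer: 127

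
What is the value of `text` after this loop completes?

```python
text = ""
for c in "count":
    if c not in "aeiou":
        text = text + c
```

Remove vowels from 'count'
`text` takes the values: "" → "c" → "cn" → "cnt"

Answer: "cnt"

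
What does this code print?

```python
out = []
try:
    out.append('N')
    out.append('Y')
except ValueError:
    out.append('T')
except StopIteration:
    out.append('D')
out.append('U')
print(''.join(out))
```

Execution trace: 'N' (try body) → 'Y' (try body, no exception) → 'U' (after the try/except). Output: NYU

Answer: NYU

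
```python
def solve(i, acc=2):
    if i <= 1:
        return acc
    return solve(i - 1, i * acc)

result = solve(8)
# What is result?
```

Accumulator trace (n, acc): (8, 2) -> (7, 16) -> (6, 112) -> (5, 672) -> (4, 3360) -> (3, 13440) -> (2, 40320) -> (1, 80640) -> return 80640

Answer: 80640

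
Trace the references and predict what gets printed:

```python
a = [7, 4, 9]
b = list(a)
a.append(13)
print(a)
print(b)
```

Key concept: list() constructor creates copy.
Step by step:
`a = [7, 4, 9]` → a = [7, 4, 9]
`b = list(a)` → b = [7, 4, 9]
`a.append(13)` → a = [7, 4, 9, 13]
`print(a)` → prints [7, 4, 9, 13]
`print(b)` → prints [7, 4, 9]

Answer:
[7, 4, 9, 13]
[7, 4, 9]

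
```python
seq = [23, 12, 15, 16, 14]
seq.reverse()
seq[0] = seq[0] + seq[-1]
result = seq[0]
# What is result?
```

Trace:
`seq = [23, 12, 15, 16, 14]` → seq = [23, 12, 15, 16, 14]
`seq.reverse()` → seq = [14, 16, 15, 12, 23]
`seq[0] = seq[0] + seq[-1]` → seq = [37, 16, 15, 12, 23]
`result = seq[0]` → result = 37
So result = 37

Answer: 37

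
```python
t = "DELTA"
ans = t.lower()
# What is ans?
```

Trace:
`t = "DELTA"` → t = 'DELTA'
`ans = t.lower()` → ans = 'delta'
So ans = 'delta'

Answer: 'delta'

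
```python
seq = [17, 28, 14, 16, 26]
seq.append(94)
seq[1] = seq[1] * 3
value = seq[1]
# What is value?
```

Trace:
`seq = [17, 28, 14, 16, 26]` → seq = [17, 28, 14, 16, 26]
`seq.append(94)` → seq = [17, 28, 14, 16, 26, 94]
`seq[1] = seq[1] * 3` → seq = [17, 84, 14, 16, 26, 94]
`value = seq[1]` → value = 84
So value = 84

Answer: 84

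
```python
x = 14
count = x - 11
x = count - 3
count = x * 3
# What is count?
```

Trace:
`x = 14` → x = 14
`count = x - 11` → count = 3
`x = count - 3` → x = 0
`count = x * 3` → count = 0
So count = 0

Answer: 0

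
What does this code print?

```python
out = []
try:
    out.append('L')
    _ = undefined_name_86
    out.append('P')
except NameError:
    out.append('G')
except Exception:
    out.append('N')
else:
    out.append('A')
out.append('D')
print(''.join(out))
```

Execution trace: 'L' (try body) → 'G' (except NameError) → 'D' (after the try/except). Output: LGD

Answer: LGD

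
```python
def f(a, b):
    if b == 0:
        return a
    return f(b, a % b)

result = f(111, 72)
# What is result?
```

f(111, 72) -> f(72, 39) -> f(39, 33) -> f(33, 6) -> f(6, 3) -> f(3, 0) -> 3

Answer: 3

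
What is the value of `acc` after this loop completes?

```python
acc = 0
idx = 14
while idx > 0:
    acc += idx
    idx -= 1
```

Sum 14 down to 1
`acc` takes the values: 0 → 14 → 27 → 39 → 50 → 60 → 69 → 77 → 84 → 90 → 95 → 99 → 102 → 104 → 105

Answer: 105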